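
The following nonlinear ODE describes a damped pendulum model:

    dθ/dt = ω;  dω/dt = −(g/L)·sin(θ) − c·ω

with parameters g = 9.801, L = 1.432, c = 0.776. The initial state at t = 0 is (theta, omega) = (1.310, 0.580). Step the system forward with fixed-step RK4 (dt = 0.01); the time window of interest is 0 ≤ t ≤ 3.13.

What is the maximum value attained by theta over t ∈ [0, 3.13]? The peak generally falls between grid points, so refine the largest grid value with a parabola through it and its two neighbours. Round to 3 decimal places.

max theta = 1.334

t=0.000: state=(1.310, 0.580)
step 1 (dt=0.01): k1=(0.580, -7.063), k2=(0.545, -7.041), k3=(0.545, -7.040), k4=(0.510, -7.018); state += dt/6·(k1+2k2+2k3+k4)
t=0.010: state=(1.315, 0.510)
t=0.020: state=(1.320, 0.440)
t=0.030: state=(1.324, 0.370)
continuing one RK4 step at a time; state shown every 20 steps (Δt=0.2):
t=0.200: state=(1.291, -0.732)
t=0.400: state=(1.034, -1.794)
t=0.600: state=(0.600, -2.458)
t=0.800: state=(0.091, -2.523)
t=1.000: state=(-0.367, -1.968)
t=1.200: state=(-0.671, -1.037)
t=1.400: state=(-0.777, -0.031)
t=1.600: state=(-0.693, 0.836)
t=1.800: state=(-0.462, 1.414)
t=2.000: state=(-0.154, 1.592)
t=2.200: state=(0.147, 1.358)
t=2.400: state=(0.369, 0.826)
t=2.600: state=(0.470, 0.177)
t=2.800: state=(0.443, -0.418)
t=3.000: state=(0.314, -0.833)
t=3.130: state=(0.196, -0.967)
largest grid value and its neighbours: theta(0.070)=1.33356, theta(0.080)=1.33420, theta(0.090)=1.33416
parabola through these three points peaks at t≈0.085 with theta≈1.33426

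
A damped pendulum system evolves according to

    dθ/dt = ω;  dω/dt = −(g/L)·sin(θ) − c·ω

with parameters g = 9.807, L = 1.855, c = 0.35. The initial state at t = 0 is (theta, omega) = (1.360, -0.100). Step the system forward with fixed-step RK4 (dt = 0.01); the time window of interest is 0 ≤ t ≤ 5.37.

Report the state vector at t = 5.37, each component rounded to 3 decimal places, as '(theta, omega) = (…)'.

t=0.000: state=(1.360, -0.100)
step 1 (dt=0.01): k1=(-0.100, -5.135), k2=(-0.126, -5.125), k3=(-0.126, -5.125), k4=(-0.151, -5.115); state += dt/6·(k1+2k2+2k3+k4)
t=0.010: state=(1.359, -0.151)
t=0.020: state=(1.357, -0.202)
t=0.030: state=(1.355, -0.253)
continuing one RK4 step at a time; state shown every 20 steps (Δt=0.2):
t=0.200: state=(1.240, -1.081)
t=0.400: state=(0.937, -1.915)
t=0.600: state=(0.494, -2.455)
t=0.800: state=(-0.013, -2.527)
t=1.000: state=(-0.483, -2.098)
t=1.200: state=(-0.829, -1.324)
t=1.400: state=(-1.004, -0.416)
t=1.600: state=(-0.997, 0.480)
t=1.800: state=(-0.820, 1.259)
t=2.000: state=(-0.508, 1.807)
t=2.200: state=(-0.121, 2.000)
t=2.400: state=(0.264, 1.786)
t=2.600: state=(0.571, 1.242)
t=2.800: state=(0.749, 0.522)
t=3.000: state=(0.778, -0.229)
t=3.200: state=(0.664, -0.895)
t=3.400: state=(0.433, -1.371)
t=3.600: state=(0.134, -1.564)
t=3.800: state=(-0.171, -1.436)
t=4.000: state=(-0.422, -1.033)
t=4.200: state=(-0.574, -0.467)
t=4.400: state=(-0.606, 0.141)
t=4.600: state=(-0.521, 0.684)
t=4.800: state=(-0.343, 1.070)
t=5.000: state=(-0.109, 1.227)
t=5.200: state=(0.131, 1.130)
t=5.370: state=(0.303, 0.873)

(theta, omega) = (0.303, 0.873)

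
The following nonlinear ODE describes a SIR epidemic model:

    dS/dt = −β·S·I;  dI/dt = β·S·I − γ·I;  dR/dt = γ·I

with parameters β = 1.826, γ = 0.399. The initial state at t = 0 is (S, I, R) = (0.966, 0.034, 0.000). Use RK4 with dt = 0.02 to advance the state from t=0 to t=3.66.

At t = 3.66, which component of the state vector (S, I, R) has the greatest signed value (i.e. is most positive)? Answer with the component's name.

t=0.000: state=(0.966, 0.034, 0.000)
step 1 (dt=0.02): k1=(-0.060, 0.046, 0.014), k2=(-0.061, 0.047, 0.014), k3=(-0.061, 0.047, 0.014), k4=(-0.062, 0.048, 0.014); state += dt/6·(k1+2k2+2k3+k4)
t=0.020: state=(0.965, 0.035, 0.000)
t=0.040: state=(0.964, 0.036, 0.001)
t=0.060: state=(0.962, 0.037, 0.001)
continuing one RK4 step at a time; state shown every 10 steps (Δt=0.2):
t=0.200: state=(0.952, 0.045, 0.003)
t=0.400: state=(0.935, 0.058, 0.007)
t=0.600: state=(0.912, 0.075, 0.012)
t=0.800: state=(0.884, 0.096, 0.019)
t=1.000: state=(0.850, 0.122, 0.028)
t=1.200: state=(0.808, 0.153, 0.039)
t=1.400: state=(0.760, 0.188, 0.052)
t=1.600: state=(0.705, 0.227, 0.069)
t=1.800: state=(0.644, 0.268, 0.089)
t=2.000: state=(0.579, 0.309, 0.112)
t=2.200: state=(0.514, 0.348, 0.138)
t=2.400: state=(0.450, 0.383, 0.167)
t=2.600: state=(0.389, 0.412, 0.199)
t=2.800: state=(0.333, 0.434, 0.233)
t=3.000: state=(0.283, 0.449, 0.268)
t=3.200: state=(0.240, 0.456, 0.304)
t=3.400: state=(0.203, 0.456, 0.341)
t=3.600: state=(0.172, 0.451, 0.377)
t=3.660: state=(0.164, 0.448, 0.388)
compare at T: S=0.164, I=0.448, R=0.388

largest component: I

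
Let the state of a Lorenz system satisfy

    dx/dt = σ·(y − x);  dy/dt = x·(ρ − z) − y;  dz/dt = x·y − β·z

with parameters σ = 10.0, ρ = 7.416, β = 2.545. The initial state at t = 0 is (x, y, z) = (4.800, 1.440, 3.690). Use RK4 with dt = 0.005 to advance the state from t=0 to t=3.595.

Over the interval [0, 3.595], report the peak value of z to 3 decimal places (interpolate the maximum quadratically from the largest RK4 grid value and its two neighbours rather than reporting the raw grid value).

max z = 8.113

t=0.000: state=(4.800, 1.440, 3.690)
step 1 (dt=0.005): k1=(-33.600, 16.445, -2.479), k2=(-32.349, 16.120, -2.390), k3=(-32.388, 16.131, -2.390), k4=(-31.174, 15.816, -2.308); state += dt/6·(k1+2k2+2k3+k4)
t=0.005: state=(4.638, 1.521, 3.678)
t=0.010: state=(4.488, 1.598, 3.667)
t=0.015: state=(4.349, 1.673, 3.656)
continuing one RK4 step at a time; state shown every 40 steps (Δt=0.2):
t=0.200: state=(3.171, 3.541, 3.602)
t=0.400: state=(4.429, 5.140, 4.838)
t=0.600: state=(5.342, 5.398, 7.225)
t=0.800: state=(4.624, 3.998, 8.075)
t=1.000: state=(3.510, 3.121, 7.005)
t=1.200: state=(3.163, 3.186, 5.789)
t=1.400: state=(3.499, 3.782, 5.284)
t=1.600: state=(4.152, 4.474, 5.699)
t=1.800: state=(4.580, 4.646, 6.641)
t=2.000: state=(4.393, 4.175, 7.130)
t=2.200: state=(3.921, 3.716, 6.815)
t=2.400: state=(3.682, 3.655, 6.248)
t=2.600: state=(3.788, 3.905, 5.954)
t=2.800: state=(4.069, 4.209, 6.096)
t=3.000: state=(4.262, 4.300, 6.478)
t=3.200: state=(4.210, 4.132, 6.709)
t=3.400: state=(4.020, 3.927, 6.618)
t=3.595: state=(3.898, 3.873, 6.383)
largest grid value and its neighbours: z(0.760)=8.11268, z(0.765)=8.11311, z(0.770)=8.11201
parabola through these three points peaks at t≈0.764 with z≈8.11315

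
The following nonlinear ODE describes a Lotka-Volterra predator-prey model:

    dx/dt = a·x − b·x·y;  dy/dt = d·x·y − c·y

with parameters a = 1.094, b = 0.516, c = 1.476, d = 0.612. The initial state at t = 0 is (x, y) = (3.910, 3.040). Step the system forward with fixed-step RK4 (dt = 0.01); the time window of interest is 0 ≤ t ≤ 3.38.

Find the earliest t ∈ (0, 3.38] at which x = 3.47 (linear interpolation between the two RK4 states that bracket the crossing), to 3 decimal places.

t = 0.196

t=0.000: state=(3.910, 3.040)
step 1 (dt=0.01): k1=(-1.856, 2.787), k2=(-1.879, 2.783), k3=(-1.879, 2.783), k4=(-1.903, 2.778); state += dt/6·(k1+2k2+2k3+k4)
t=0.010: state=(3.891, 3.068)
t=0.020: state=(3.872, 3.096)
t=0.030: state=(3.852, 3.123)
t=0.190: state=(3.485, 3.535)
next step: t=0.200: state=(3.459, 3.558) — x has crossed 3.47
linear interpolation between t=0.190 (3.48470) and t=0.200 (3.45915) → t≈0.196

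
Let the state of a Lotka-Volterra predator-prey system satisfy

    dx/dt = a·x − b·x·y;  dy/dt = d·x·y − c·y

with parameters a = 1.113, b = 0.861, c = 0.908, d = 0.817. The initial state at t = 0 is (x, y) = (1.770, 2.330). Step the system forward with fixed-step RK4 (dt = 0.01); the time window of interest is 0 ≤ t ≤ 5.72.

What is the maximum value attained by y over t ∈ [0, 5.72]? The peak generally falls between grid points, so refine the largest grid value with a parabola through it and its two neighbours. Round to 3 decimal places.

t=0.000: state=(1.770, 2.330)
step 1 (dt=0.01): k1=(-1.581, 1.254), k2=(-1.583, 1.242), k3=(-1.583, 1.242), k4=(-1.585, 1.230); state += dt/6·(k1+2k2+2k3+k4)
t=0.010: state=(1.754, 2.342)
t=0.020: state=(1.738, 2.355)
t=0.030: state=(1.722, 2.367)
continuing one RK4 step at a time; state shown every 20 steps (Δt=0.2):
t=0.200: state=(1.453, 2.528)
t=0.400: state=(1.164, 2.609)
t=0.600: state=(0.929, 2.580)
t=0.800: state=(0.751, 2.466)
t=1.000: state=(0.622, 2.300)
t=1.200: state=(0.532, 2.106)
t=1.400: state=(0.470, 1.906)
t=1.600: state=(0.430, 1.710)
t=1.800: state=(0.407, 1.527)
t=2.000: state=(0.397, 1.360)
t=2.200: state=(0.397, 1.210)
t=2.400: state=(0.408, 1.077)
t=2.600: state=(0.428, 0.962)
t=2.800: state=(0.457, 0.862)
t=3.000: state=(0.496, 0.777)
t=3.200: state=(0.545, 0.705)
t=3.400: state=(0.606, 0.646)
t=3.600: state=(0.681, 0.598)
t=3.800: state=(0.770, 0.562)
t=4.000: state=(0.875, 0.536)
t=4.200: state=(0.998, 0.520)
t=4.400: state=(1.141, 0.517)
t=4.600: state=(1.303, 0.526)
t=4.800: state=(1.484, 0.551)
t=5.000: state=(1.681, 0.595)
t=5.200: state=(1.885, 0.663)
t=5.400: state=(2.083, 0.765)
t=5.600: state=(2.255, 0.910)
t=5.720: state=(2.333, 1.022)
largest grid value and its neighbours: y(0.430)=2.61157, y(0.440)=2.61174, y(0.450)=2.61163
parabola through these three points peaks at t≈0.441 with y≈2.61174

max y = 2.612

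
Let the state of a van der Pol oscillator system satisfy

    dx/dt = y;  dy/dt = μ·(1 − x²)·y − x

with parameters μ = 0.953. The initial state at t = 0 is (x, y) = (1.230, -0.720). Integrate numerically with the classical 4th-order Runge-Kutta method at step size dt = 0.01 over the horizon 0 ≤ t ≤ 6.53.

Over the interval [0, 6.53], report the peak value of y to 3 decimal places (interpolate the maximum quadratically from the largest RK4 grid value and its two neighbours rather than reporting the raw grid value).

max y = 2.624

t=0.000: state=(1.230, -0.720)
step 1 (dt=0.01): k1=(-0.720, -0.878), k2=(-0.724, -0.878), k3=(-0.724, -0.878), k4=(-0.729, -0.879); state += dt/6·(k1+2k2+2k3+k4)
t=0.010: state=(1.223, -0.729)
t=0.020: state=(1.215, -0.738)
t=0.030: state=(1.208, -0.746)
continuing one RK4 step at a time; state shown every 25 steps (Δt=0.25):
t=0.250: state=(1.022, -0.949)
t=0.500: state=(0.752, -1.225)
t=0.750: state=(0.402, -1.591)
t=1.000: state=(-0.052, -2.048)
t=1.250: state=(-0.617, -2.431)
t=1.500: state=(-1.222, -2.272)
t=1.750: state=(-1.690, -1.395)
t=2.000: state=(-1.915, -0.456)
t=2.250: state=(-1.950, 0.120)
t=2.500: state=(-1.878, 0.419)
t=2.750: state=(-1.750, 0.594)
t=3.000: state=(-1.585, 0.730)
t=3.250: state=(-1.385, 0.872)
t=3.500: state=(-1.146, 1.051)
t=3.750: state=(-0.854, 1.300)
t=4.000: state=(-0.487, 1.659)
t=4.250: state=(-0.014, 2.137)
t=4.500: state=(0.580, 2.573)
t=4.750: state=(1.225, 2.440)
t=5.000: state=(1.727, 1.491)
t=5.250: state=(1.966, 0.474)
t=5.500: state=(2.001, -0.124)
t=5.750: state=(1.929, -0.420)
t=6.000: state=(1.802, -0.586)
t=6.250: state=(1.640, -0.713)
t=6.500: state=(1.445, -0.843)
t=6.530: state=(1.420, -0.861)
largest grid value and its neighbours: y(4.580)=2.62315, y(4.590)=2.62408, y(4.600)=2.62369
parabola through these three points peaks at t≈4.592 with y≈2.62411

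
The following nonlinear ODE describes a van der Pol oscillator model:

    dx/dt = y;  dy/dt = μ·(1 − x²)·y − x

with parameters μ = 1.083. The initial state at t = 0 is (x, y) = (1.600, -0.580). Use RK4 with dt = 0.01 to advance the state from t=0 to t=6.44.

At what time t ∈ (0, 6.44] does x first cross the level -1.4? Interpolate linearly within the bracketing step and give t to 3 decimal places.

t = 1.930

t=0.000: state=(1.600, -0.580)
step 1 (dt=0.01): k1=(-0.580, -0.620), k2=(-0.583, -0.618), k3=(-0.583, -0.618), k4=(-0.586, -0.616); state += dt/6·(k1+2k2+2k3+k4)
t=0.010: state=(1.594, -0.586)
t=0.020: state=(1.588, -0.592)
t=0.030: state=(1.582, -0.598)
continuing one RK4 step at a time; state shown every 25 steps (Δt=0.25):
t=0.250: state=(1.436, -0.729)
t=0.500: state=(1.234, -0.891)
t=0.750: state=(0.986, -1.106)
t=1.000: state=(0.673, -1.418)
t=1.250: state=(0.265, -1.876)
t=1.500: state=(-0.275, -2.449)
t=1.750: state=(-0.937, -2.726)
t=1.930: state=(-1.400, -2.323)
next step: t=1.940: state=(-1.423, -2.284) — x has crossed -1.4
linear interpolation between t=1.930 (-1.39987) and t=1.940 (-1.42291) → t≈1.930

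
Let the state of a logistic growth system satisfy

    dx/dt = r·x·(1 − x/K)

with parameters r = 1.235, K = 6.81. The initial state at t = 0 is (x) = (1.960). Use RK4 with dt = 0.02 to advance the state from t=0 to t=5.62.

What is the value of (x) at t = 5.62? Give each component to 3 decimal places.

(x) = (6.794)

t=0.000: state=(1.960)
step 1 (dt=0.02): k1=(1.724), k2=(1.733), k3=(1.733), k4=(1.742); state += dt/6·(k1+2k2+2k3+k4)
t=0.020: state=(1.995)
t=0.040: state=(2.030)
t=0.060: state=(2.065)
continuing one RK4 step at a time; state shown every 10 steps (Δt=0.2):
t=0.200: state=(2.322)
t=0.400: state=(2.713)
t=0.600: state=(3.125)
t=0.800: state=(3.544)
t=1.000: state=(3.960)
t=1.200: state=(4.359)
t=1.400: state=(4.732)
t=1.600: state=(5.071)
t=1.800: state=(5.371)
t=2.000: state=(5.631)
t=2.200: state=(5.853)
t=2.400: state=(6.039)
t=2.600: state=(6.192)
t=2.800: state=(6.318)
t=3.000: state=(6.419)
t=3.200: state=(6.501)
t=3.400: state=(6.566)
t=3.600: state=(6.618)
t=3.800: state=(6.659)
t=4.000: state=(6.692)
t=4.200: state=(6.717)
t=4.400: state=(6.737)
t=4.600: state=(6.753)
t=4.800: state=(6.765)
t=5.000: state=(6.775)
t=5.200: state=(6.783)
t=5.400: state=(6.789)
t=5.600: state=(6.793)
t=5.620: state=(6.794)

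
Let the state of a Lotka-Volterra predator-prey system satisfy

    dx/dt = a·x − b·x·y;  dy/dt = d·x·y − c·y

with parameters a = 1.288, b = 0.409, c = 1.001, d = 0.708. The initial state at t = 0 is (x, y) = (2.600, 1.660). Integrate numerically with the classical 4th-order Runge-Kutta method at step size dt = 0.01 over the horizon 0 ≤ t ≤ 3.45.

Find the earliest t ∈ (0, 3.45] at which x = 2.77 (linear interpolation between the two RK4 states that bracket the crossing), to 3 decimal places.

t=0.000: state=(2.600, 1.660)
step 1 (dt=0.01): k1=(1.584, 1.394), k2=(1.581, 1.409), k3=(1.581, 1.409), k4=(1.578, 1.425); state += dt/6·(k1+2k2+2k3+k4)
t=0.010: state=(2.616, 1.674)
t=0.020: state=(2.632, 1.688)
t=0.030: state=(2.647, 1.703)
t=0.110: state=(2.770, 1.833)
next step: t=0.120: state=(2.785, 1.851) — x has crossed 2.77
linear interpolation between t=0.110 (2.76979) and t=0.120 (2.78464) → t≈0.110

t = 0.110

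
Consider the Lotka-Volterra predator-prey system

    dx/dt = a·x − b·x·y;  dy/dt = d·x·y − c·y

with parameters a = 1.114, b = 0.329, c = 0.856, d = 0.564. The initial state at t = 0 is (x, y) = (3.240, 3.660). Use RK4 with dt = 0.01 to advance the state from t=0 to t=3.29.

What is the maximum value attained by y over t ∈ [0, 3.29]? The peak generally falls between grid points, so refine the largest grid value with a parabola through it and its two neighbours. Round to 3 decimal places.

t=0.000: state=(3.240, 3.660)
step 1 (dt=0.01): k1=(-0.292, 3.555), k2=(-0.311, 3.569), k3=(-0.311, 3.569), k4=(-0.330, 3.583); state += dt/6·(k1+2k2+2k3+k4)
t=0.010: state=(3.237, 3.696)
t=0.020: state=(3.233, 3.732)
t=0.030: state=(3.230, 3.768)
continuing one RK4 step at a time; state shown every 20 steps (Δt=0.2):
t=0.200: state=(3.105, 4.417)
t=0.400: state=(2.827, 5.208)
t=0.600: state=(2.448, 5.912)
t=0.800: state=(2.036, 6.416)
t=1.000: state=(1.653, 6.653)
t=1.200: state=(1.332, 6.630)
t=1.400: state=(1.083, 6.398)
t=1.600: state=(0.899, 6.026)
t=1.800: state=(0.767, 5.575)
t=2.000: state=(0.674, 5.094)
t=2.200: state=(0.612, 4.615)
t=2.400: state=(0.573, 4.157)
t=2.600: state=(0.553, 3.732)
t=2.800: state=(0.547, 3.346)
t=3.000: state=(0.555, 3.000)
t=3.200: state=(0.576, 2.694)
t=3.290: state=(0.589, 2.569)
largest grid value and its neighbours: y(1.070)=6.67278, y(1.080)=6.67303, y(1.090)=6.67265
parabola through these three points peaks at t≈1.079 with y≈6.67303

max y = 6.673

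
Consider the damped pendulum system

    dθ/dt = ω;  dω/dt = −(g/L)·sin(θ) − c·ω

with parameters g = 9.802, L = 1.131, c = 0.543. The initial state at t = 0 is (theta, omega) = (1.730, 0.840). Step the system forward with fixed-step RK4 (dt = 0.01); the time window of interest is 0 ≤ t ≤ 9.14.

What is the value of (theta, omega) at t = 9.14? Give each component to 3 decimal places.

(theta, omega) = (0.137, -0.133)

t=0.000: state=(1.730, 0.840)
step 1 (dt=0.01): k1=(0.840, -9.013), k2=(0.795, -8.983), k3=(0.795, -8.983), k4=(0.750, -8.953); state += dt/6·(k1+2k2+2k3+k4)
t=0.010: state=(1.738, 0.750)
t=0.020: state=(1.745, 0.661)
t=0.030: state=(1.751, 0.572)
continuing one RK4 step at a time; state shown every 50 steps (Δt=0.5):
t=0.500: state=(1.120, -3.081)
t=1.000: state=(-0.675, -2.904)
t=1.500: state=(-1.123, 1.098)
t=2.000: state=(0.049, 2.805)
t=2.500: state=(0.864, 0.071)
t=3.000: state=(0.228, -2.124)
t=3.500: state=(-0.593, -0.644)
t=4.000: state=(-0.321, 1.455)
t=4.500: state=(0.375, 0.847)
t=5.000: state=(0.327, -0.921)
t=5.500: state=(-0.215, -0.850)
t=6.000: state=(-0.293, 0.529)
t=6.500: state=(0.105, 0.757)
t=7.000: state=(0.244, -0.255)
t=7.500: state=(-0.033, -0.627)
t=8.000: state=(-0.192, 0.075)
t=8.500: state=(-0.011, 0.493)
t=9.000: state=(0.144, 0.035)
t=9.140: state=(0.137, -0.133)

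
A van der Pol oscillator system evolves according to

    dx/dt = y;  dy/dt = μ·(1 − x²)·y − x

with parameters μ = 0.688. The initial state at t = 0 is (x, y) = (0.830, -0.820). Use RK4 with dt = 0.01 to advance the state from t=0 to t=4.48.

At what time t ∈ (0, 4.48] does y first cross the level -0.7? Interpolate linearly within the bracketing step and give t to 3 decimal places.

t=0.000: state=(0.830, -0.820)
step 1 (dt=0.01): k1=(-0.820, -1.006), k2=(-0.825, -1.006), k3=(-0.825, -1.006), k4=(-0.830, -1.007); state += dt/6·(k1+2k2+2k3+k4)
t=0.010: state=(0.822, -0.830)
t=0.020: state=(0.813, -0.840)
t=0.030: state=(0.805, -0.850)
continuing one RK4 step at a time; state shown every 20 steps (Δt=0.2):
t=0.200: state=(0.646, -1.026)
t=0.400: state=(0.419, -1.244)
t=0.600: state=(0.147, -1.472)
t=0.800: state=(-0.169, -1.687)
t=1.000: state=(-0.523, -1.829)
t=1.200: state=(-0.890, -1.812)
t=1.400: state=(-1.232, -1.567)
t=1.600: state=(-1.504, -1.128)
t=1.760: state=(-1.652, -0.723)
next step: t=1.770: state=(-1.659, -0.698) — y has crossed -0.7
linear interpolation between t=1.760 (-0.72262) and t=1.770 (-0.69757) → t≈1.769

t = 1.769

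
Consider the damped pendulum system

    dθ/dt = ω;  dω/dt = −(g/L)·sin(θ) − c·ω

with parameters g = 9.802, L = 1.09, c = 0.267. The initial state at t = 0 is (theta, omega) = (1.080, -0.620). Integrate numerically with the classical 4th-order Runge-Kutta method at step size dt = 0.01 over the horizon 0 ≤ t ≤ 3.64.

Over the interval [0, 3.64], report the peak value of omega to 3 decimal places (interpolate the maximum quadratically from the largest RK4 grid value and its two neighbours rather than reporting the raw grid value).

max omega = 2.538

t=0.000: state=(1.080, -0.620)
step 1 (dt=0.01): k1=(-0.620, -7.766), k2=(-0.659, -7.742), k3=(-0.659, -7.741), k4=(-0.697, -7.717); state += dt/6·(k1+2k2+2k3+k4)
t=0.010: state=(1.073, -0.697)
t=0.020: state=(1.066, -0.774)
t=0.030: state=(1.058, -0.851)
continuing one RK4 step at a time; state shown every 20 steps (Δt=0.2):
t=0.200: state=(0.810, -2.025)
t=0.400: state=(0.308, -2.856)
t=0.600: state=(-0.268, -2.734)
t=0.800: state=(-0.726, -1.735)
t=1.000: state=(-0.935, -0.326)
t=1.200: state=(-0.857, 1.083)
t=1.400: state=(-0.524, 2.159)
t=1.600: state=(-0.040, 2.536)
t=1.800: state=(0.432, 2.049)
t=2.000: state=(0.738, 0.950)
t=2.200: state=(0.799, -0.344)
t=2.400: state=(0.611, -1.483)
t=2.600: state=(0.238, -2.138)
t=2.800: state=(-0.194, -2.059)
t=3.000: state=(-0.540, -1.304)
t=3.200: state=(-0.693, -0.198)
t=3.400: state=(-0.619, 0.905)
t=3.600: state=(-0.352, 1.691)
t=3.640: state=(-0.282, 1.785)
largest grid value and its neighbours: omega(1.580)=2.53771, omega(1.590)=2.53796, omega(1.600)=2.53593
parabola through these three points peaks at t≈1.586 with omega≈2.53813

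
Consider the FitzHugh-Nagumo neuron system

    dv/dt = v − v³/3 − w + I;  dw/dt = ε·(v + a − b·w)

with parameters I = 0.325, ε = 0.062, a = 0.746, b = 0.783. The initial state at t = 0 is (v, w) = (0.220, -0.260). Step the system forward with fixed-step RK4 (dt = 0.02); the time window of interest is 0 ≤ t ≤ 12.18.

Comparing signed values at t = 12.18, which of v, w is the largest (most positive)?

t=0.000: state=(0.220, -0.260)
step 1 (dt=0.02): k1=(0.801, 0.073), k2=(0.808, 0.073), k3=(0.808, 0.073), k4=(0.815, 0.073); state += dt/6·(k1+2k2+2k3+k4)
t=0.020: state=(0.236, -0.259)
t=0.040: state=(0.253, -0.257)
t=0.060: state=(0.269, -0.256)
continuing one RK4 step at a time; state shown every 25 steps (Δt=0.5):
t=0.500: state=(0.708, -0.217)
t=1.000: state=(1.284, -0.158)
t=1.500: state=(1.681, -0.086)
t=2.000: state=(1.827, -0.007)
t=2.500: state=(1.850, 0.073)
t=3.000: state=(1.834, 0.150)
t=3.500: state=(1.807, 0.225)
t=4.000: state=(1.776, 0.298)
t=4.500: state=(1.743, 0.367)
t=5.000: state=(1.710, 0.434)
t=5.500: state=(1.677, 0.499)
t=6.000: state=(1.642, 0.560)
t=6.500: state=(1.607, 0.620)
t=7.000: state=(1.571, 0.676)
t=7.500: state=(1.534, 0.730)
t=8.000: state=(1.496, 0.782)
t=8.500: state=(1.457, 0.831)
t=9.000: state=(1.416, 0.878)
t=9.500: state=(1.373, 0.923)
t=10.000: state=(1.328, 0.965)
t=10.500: state=(1.280, 1.005)
t=11.000: state=(1.229, 1.042)
t=11.500: state=(1.173, 1.076)
t=12.000: state=(1.112, 1.108)
t=12.180: state=(1.088, 1.119)
compare at T: v=1.088, w=1.119

largest component: w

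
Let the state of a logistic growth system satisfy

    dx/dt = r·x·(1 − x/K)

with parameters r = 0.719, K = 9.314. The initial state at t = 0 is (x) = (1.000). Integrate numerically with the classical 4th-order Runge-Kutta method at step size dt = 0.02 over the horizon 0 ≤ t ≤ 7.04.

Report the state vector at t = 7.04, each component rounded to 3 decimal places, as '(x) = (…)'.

(x) = (8.848)

t=0.000: state=(1.000)
step 1 (dt=0.02): k1=(0.642), k2=(0.645), k3=(0.645), k4=(0.649); state += dt/6·(k1+2k2+2k3+k4)
t=0.020: state=(1.013)
t=0.040: state=(1.026)
t=0.060: state=(1.039)
continuing one RK4 step at a time; state shown every 25 steps (Δt=0.5):
t=0.500: state=(1.369)
t=1.000: state=(1.844)
t=1.500: state=(2.433)
t=2.000: state=(3.132)
t=2.500: state=(3.917)
t=3.000: state=(4.748)
t=3.500: state=(5.573)
t=4.000: state=(6.342)
t=4.500: state=(7.018)
t=5.000: state=(7.583)
t=5.500: state=(8.034)
t=6.000: state=(8.382)
t=6.500: state=(8.643)
t=7.000: state=(8.835)
t=7.040: state=(8.848)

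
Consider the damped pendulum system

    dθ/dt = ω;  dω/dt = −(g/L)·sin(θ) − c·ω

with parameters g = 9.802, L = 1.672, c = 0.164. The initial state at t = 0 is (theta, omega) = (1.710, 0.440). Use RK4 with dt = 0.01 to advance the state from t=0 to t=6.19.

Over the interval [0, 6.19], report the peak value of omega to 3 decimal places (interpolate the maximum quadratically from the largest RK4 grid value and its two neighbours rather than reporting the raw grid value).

t=0.000: state=(1.710, 0.440)
step 1 (dt=0.01): k1=(0.440, -5.878), k2=(0.411, -5.871), k3=(0.411, -5.871), k4=(0.381, -5.865); state += dt/6·(k1+2k2+2k3+k4)
t=0.010: state=(1.714, 0.381)
t=0.020: state=(1.718, 0.323)
t=0.030: state=(1.721, 0.264)
continuing one RK4 step at a time; state shown every 20 steps (Δt=0.2):
t=0.200: state=(1.682, -0.716)
t=0.400: state=(1.425, -1.843)
t=0.600: state=(0.952, -2.850)
t=0.800: state=(0.313, -3.436)
t=1.000: state=(-0.372, -3.287)
t=1.200: state=(-0.956, -2.466)
t=1.400: state=(-1.338, -1.332)
t=1.600: state=(-1.486, -0.148)
t=1.800: state=(-1.400, 1.003)
t=2.000: state=(-1.090, 2.065)
t=2.200: state=(-0.591, 2.858)
t=2.400: state=(0.015, 3.091)
t=2.600: state=(0.598, 2.638)
t=2.800: state=(1.038, 1.705)
t=3.000: state=(1.269, 0.589)
t=3.200: state=(1.273, -0.538)
t=3.400: state=(1.058, -1.587)
t=3.600: state=(0.653, -2.410)
t=3.800: state=(0.125, -2.769)
t=4.000: state=(-0.413, -2.510)
t=4.200: state=(-0.844, -1.743)
t=4.400: state=(-1.094, -0.727)
t=4.600: state=(-1.132, 0.340)
t=4.800: state=(-0.963, 1.336)
t=5.000: state=(-0.612, 2.115)
t=5.200: state=(-0.145, 2.474)
t=5.400: state=(0.340, 2.278)
t=5.600: state=(0.735, 1.606)
t=5.800: state=(0.965, 0.677)
t=6.000: state=(1.001, -0.315)
t=6.190: state=(0.856, -1.192)
largest grid value and its neighbours: omega(2.360)=3.10042, omega(2.370)=3.10080, omega(2.380)=3.09937
parabola through these three points peaks at t≈2.367 with omega≈3.10087

max omega = 3.101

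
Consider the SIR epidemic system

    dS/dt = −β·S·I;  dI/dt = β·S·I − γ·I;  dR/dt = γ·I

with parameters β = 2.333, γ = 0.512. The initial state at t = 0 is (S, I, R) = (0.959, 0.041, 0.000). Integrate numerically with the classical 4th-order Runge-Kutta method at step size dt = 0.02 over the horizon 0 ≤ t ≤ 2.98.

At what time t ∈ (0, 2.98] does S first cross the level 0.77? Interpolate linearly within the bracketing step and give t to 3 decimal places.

t = 0.961

t=0.000: state=(0.959, 0.041, 0.000)
step 1 (dt=0.02): k1=(-0.092, 0.071, 0.021), k2=(-0.093, 0.072, 0.021), k3=(-0.093, 0.072, 0.021), k4=(-0.095, 0.073, 0.022); state += dt/6·(k1+2k2+2k3+k4)
t=0.020: state=(0.957, 0.042, 0.000)
t=0.040: state=(0.955, 0.044, 0.001)
t=0.060: state=(0.953, 0.045, 0.001)
continuing one RK4 step at a time; state shown every 5 steps (Δt=0.1):
t=0.100: state=(0.949, 0.049, 0.002)
t=0.200: state=(0.937, 0.058, 0.005)
t=0.300: state=(0.924, 0.068, 0.008)
t=0.400: state=(0.908, 0.080, 0.012)
t=0.500: state=(0.890, 0.094, 0.016)
t=0.600: state=(0.869, 0.109, 0.022)
t=0.700: state=(0.845, 0.127, 0.028)
t=0.800: state=(0.819, 0.146, 0.035)
t=0.900: state=(0.789, 0.168, 0.043)
t=0.960: state=(0.770, 0.182, 0.048)
next step: t=0.980: state=(0.764, 0.186, 0.050) — S has crossed 0.77
linear interpolation between t=0.960 (0.77036) and t=0.980 (0.76378) → t≈0.961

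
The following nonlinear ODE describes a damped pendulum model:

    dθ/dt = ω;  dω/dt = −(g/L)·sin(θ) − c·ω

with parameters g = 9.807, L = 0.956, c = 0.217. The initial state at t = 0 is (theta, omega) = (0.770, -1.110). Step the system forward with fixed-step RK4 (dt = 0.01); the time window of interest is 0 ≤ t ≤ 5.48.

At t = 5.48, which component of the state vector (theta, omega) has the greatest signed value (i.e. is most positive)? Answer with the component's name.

largest component: omega

t=0.000: state=(0.770, -1.110)
step 1 (dt=0.01): k1=(-1.110, -6.900), k2=(-1.145, -6.852), k3=(-1.144, -6.851), k4=(-1.179, -6.801); state += dt/6·(k1+2k2+2k3+k4)
t=0.010: state=(0.759, -1.179)
t=0.020: state=(0.746, -1.246)
t=0.030: state=(0.734, -1.312)
continuing one RK4 step at a time; state shown every 20 steps (Δt=0.2):
t=0.200: state=(0.427, -2.217)
t=0.400: state=(-0.060, -2.490)
t=0.600: state=(-0.504, -1.805)
t=0.800: state=(-0.742, -0.523)
t=1.000: state=(-0.706, 0.864)
t=1.200: state=(-0.419, 1.923)
t=1.400: state=(0.013, 2.250)
t=1.600: state=(0.422, 1.703)
t=1.800: state=(0.655, 0.570)
t=2.000: state=(0.641, -0.700)
t=2.200: state=(0.394, -1.688)
t=2.400: state=(0.010, -2.024)
t=2.600: state=(-0.362, -1.570)
t=2.800: state=(-0.581, -0.562)
t=3.000: state=(-0.577, 0.593)
t=3.200: state=(-0.361, 1.499)
t=3.400: state=(-0.017, 1.819)
t=3.600: state=(0.319, 1.426)
t=3.800: state=(0.519, 0.521)
t=4.000: state=(0.518, -0.526)
t=4.200: state=(0.324, -1.346)
t=4.400: state=(0.015, -1.633)
t=4.600: state=(-0.286, -1.280)
t=4.800: state=(-0.465, -0.463)
t=5.000: state=(-0.463, 0.484)
t=5.200: state=(-0.286, 1.218)
t=5.400: state=(-0.008, 1.466)
t=5.480: state=(0.107, 1.400)
compare at T: theta=0.107, omega=1.400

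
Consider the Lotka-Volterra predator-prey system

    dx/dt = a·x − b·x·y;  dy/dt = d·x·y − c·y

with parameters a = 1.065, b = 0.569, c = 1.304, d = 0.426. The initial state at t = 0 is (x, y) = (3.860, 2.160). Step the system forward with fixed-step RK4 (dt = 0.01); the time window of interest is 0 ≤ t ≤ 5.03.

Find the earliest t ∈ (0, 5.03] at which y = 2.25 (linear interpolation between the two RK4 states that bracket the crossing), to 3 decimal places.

t = 0.127

t=0.000: state=(3.860, 2.160)
step 1 (dt=0.01): k1=(-0.633, 0.735), k2=(-0.641, 0.734), k3=(-0.641, 0.733), k4=(-0.648, 0.732); state += dt/6·(k1+2k2+2k3+k4)
t=0.010: state=(3.854, 2.167)
t=0.020: state=(3.847, 2.175)
t=0.030: state=(3.840, 2.182)
t=0.120: state=(3.774, 2.245)
next step: t=0.130: state=(3.766, 2.252) — y has crossed 2.25
linear interpolation between t=0.120 (2.24528) and t=0.130 (2.25207) → t≈0.127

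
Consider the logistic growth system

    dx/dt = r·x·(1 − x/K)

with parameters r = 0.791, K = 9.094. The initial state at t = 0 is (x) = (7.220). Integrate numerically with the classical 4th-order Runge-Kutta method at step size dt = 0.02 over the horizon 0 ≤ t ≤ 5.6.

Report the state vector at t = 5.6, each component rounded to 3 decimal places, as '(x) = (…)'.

t=0.000: state=(7.220)
step 1 (dt=0.02): k1=(1.177), k2=(1.171), k3=(1.171), k4=(1.166); state += dt/6·(k1+2k2+2k3+k4)
t=0.020: state=(7.243)
t=0.040: state=(7.267)
t=0.060: state=(7.290)
continuing one RK4 step at a time; state shown every 10 steps (Δt=0.2):
t=0.200: state=(7.444)
t=0.400: state=(7.647)
t=0.600: state=(7.830)
t=0.800: state=(7.992)
t=1.000: state=(8.136)
t=1.200: state=(8.264)
t=1.400: state=(8.376)
t=1.600: state=(8.474)
t=1.800: state=(8.559)
t=2.000: state=(8.633)
t=2.200: state=(8.698)
t=2.400: state=(8.754)
t=2.600: state=(8.802)
t=2.800: state=(8.843)
t=3.000: state=(8.879)
t=3.200: state=(8.910)
t=3.400: state=(8.936)
t=3.600: state=(8.959)
t=3.800: state=(8.979)
t=4.000: state=(8.995)
t=4.200: state=(9.010)
t=4.400: state=(9.022)
t=4.600: state=(9.032)
t=4.800: state=(9.041)
t=5.000: state=(9.049)
t=5.200: state=(9.056)
t=5.400: state=(9.061)
t=5.600: state=(9.066)

(x) = (9.066)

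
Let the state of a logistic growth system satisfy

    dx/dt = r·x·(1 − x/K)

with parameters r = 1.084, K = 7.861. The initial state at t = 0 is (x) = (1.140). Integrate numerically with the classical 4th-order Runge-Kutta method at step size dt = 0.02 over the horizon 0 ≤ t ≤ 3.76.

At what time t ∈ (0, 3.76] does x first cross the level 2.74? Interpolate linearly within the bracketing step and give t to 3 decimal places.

t=0.000: state=(1.140)
step 1 (dt=0.02): k1=(1.057), k2=(1.065), k3=(1.065), k4=(1.073); state += dt/6·(k1+2k2+2k3+k4)
t=0.020: state=(1.161)
t=0.040: state=(1.183)
t=0.060: state=(1.205)
continuing one RK4 step at a time; state shown every 10 steps (Δt=0.2):
t=0.200: state=(1.368)
t=0.400: state=(1.630)
t=0.600: state=(1.928)
t=0.800: state=(2.261)
t=1.000: state=(2.625)
t=1.040: state=(2.702)
next step: t=1.060: state=(2.740) — x has crossed 2.74
linear interpolation between t=1.040 (2.70183) and t=1.060 (2.74040) → t≈1.060

t = 1.060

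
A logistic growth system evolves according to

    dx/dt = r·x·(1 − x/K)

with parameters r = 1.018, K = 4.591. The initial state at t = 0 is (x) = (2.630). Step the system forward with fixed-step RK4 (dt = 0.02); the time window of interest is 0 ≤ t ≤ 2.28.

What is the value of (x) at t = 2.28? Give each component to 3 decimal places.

(x) = (4.278)

t=0.000: state=(2.630)
step 1 (dt=0.02): k1=(1.144), k2=(1.142), k3=(1.142), k4=(1.140); state += dt/6·(k1+2k2+2k3+k4)
t=0.020: state=(2.653)
t=0.040: state=(2.676)
t=0.060: state=(2.698)
continuing one RK4 step at a time; state shown every 5 steps (Δt=0.1):
t=0.100: state=(2.743)
t=0.200: state=(2.855)
t=0.300: state=(2.963)
t=0.400: state=(3.068)
t=0.500: state=(3.170)
t=0.600: state=(3.268)
t=0.700: state=(3.362)
t=0.800: state=(3.451)
t=0.900: state=(3.536)
t=1.000: state=(3.617)
t=1.100: state=(3.692)
t=1.200: state=(3.764)
t=1.300: state=(3.831)
t=1.400: state=(3.893)
t=1.500: state=(3.951)
t=1.600: state=(4.005)
t=1.700: state=(4.055)
t=1.800: state=(4.102)
t=1.900: state=(4.144)
t=2.000: state=(4.184)
t=2.100: state=(4.220)
t=2.200: state=(4.253)
t=2.280: state=(4.278)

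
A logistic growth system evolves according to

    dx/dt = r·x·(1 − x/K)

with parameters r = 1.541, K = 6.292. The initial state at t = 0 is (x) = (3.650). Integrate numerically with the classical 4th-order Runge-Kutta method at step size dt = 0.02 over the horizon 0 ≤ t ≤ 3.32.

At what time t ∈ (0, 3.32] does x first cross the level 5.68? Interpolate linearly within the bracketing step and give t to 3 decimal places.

t = 1.236

t=0.000: state=(3.650)
step 1 (dt=0.02): k1=(2.362), k2=(2.356), k3=(2.356), k4=(2.350); state += dt/6·(k1+2k2+2k3+k4)
t=0.020: state=(3.697)
t=0.040: state=(3.744)
t=0.060: state=(3.791)
continuing one RK4 step at a time; state shown every 10 steps (Δt=0.2):
t=0.200: state=(4.107)
t=0.400: state=(4.524)
t=0.600: state=(4.888)
t=0.800: state=(5.196)
t=1.000: state=(5.448)
t=1.200: state=(5.649)
t=1.220: state=(5.666)
next step: t=1.240: state=(5.683) — x has crossed 5.68
linear interpolation between t=1.220 (5.66618) and t=1.240 (5.68334) → t≈1.236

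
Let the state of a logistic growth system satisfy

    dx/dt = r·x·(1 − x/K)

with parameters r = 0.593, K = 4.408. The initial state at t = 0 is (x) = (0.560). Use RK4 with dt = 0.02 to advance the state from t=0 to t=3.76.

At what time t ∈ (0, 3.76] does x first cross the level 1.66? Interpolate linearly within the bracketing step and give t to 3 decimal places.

t=0.000: state=(0.560)
step 1 (dt=0.02): k1=(0.290), k2=(0.291), k3=(0.291), k4=(0.292); state += dt/6·(k1+2k2+2k3+k4)
t=0.020: state=(0.566)
t=0.040: state=(0.572)
t=0.060: state=(0.578)
continuing one RK4 step at a time; state shown every 10 steps (Δt=0.2):
t=0.200: state=(0.621)
t=0.400: state=(0.687)
t=0.600: state=(0.758)
t=0.800: state=(0.836)
t=1.000: state=(0.919)
t=1.200: state=(1.008)
t=1.400: state=(1.103)
t=1.600: state=(1.204)
t=1.800: state=(1.311)
t=2.000: state=(1.422)
t=2.200: state=(1.539)
t=2.400: state=(1.660)
next step: t=2.420: state=(1.672) — x has crossed 1.66
linear interpolation between t=2.400 (1.65988) and t=2.420 (1.67217) → t≈2.400

t = 2.400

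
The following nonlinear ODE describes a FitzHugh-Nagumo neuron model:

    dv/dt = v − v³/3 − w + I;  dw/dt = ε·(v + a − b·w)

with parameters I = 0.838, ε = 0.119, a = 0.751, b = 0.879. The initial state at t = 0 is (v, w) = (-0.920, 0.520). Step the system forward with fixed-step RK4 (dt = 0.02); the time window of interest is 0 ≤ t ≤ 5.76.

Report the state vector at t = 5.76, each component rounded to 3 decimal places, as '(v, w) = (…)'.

t=0.000: state=(-0.920, 0.520)
step 1 (dt=0.02): k1=(-0.342, -0.075), k2=(-0.342, -0.075), k3=(-0.342, -0.075), k4=(-0.342, -0.075); state += dt/6·(k1+2k2+2k3+k4)
t=0.020: state=(-0.927, 0.519)
t=0.040: state=(-0.934, 0.517)
t=0.060: state=(-0.940, 0.515)
continuing one RK4 step at a time; state shown every 10 steps (Δt=0.2):
t=0.200: state=(-0.988, 0.504)
t=0.400: state=(-1.053, 0.488)
t=0.600: state=(-1.113, 0.470)
t=0.800: state=(-1.166, 0.451)
t=1.000: state=(-1.212, 0.431)
t=1.200: state=(-1.251, 0.411)
t=1.400: state=(-1.281, 0.390)
t=1.600: state=(-1.304, 0.369)
t=1.800: state=(-1.320, 0.349)
t=2.000: state=(-1.330, 0.328)
t=2.200: state=(-1.334, 0.307)
t=2.400: state=(-1.335, 0.287)
t=2.600: state=(-1.331, 0.268)
t=2.800: state=(-1.325, 0.248)
t=3.000: state=(-1.315, 0.230)
t=3.200: state=(-1.304, 0.212)
t=3.400: state=(-1.291, 0.195)
t=3.600: state=(-1.276, 0.178)
t=3.800: state=(-1.260, 0.162)
t=4.000: state=(-1.243, 0.147)
t=4.200: state=(-1.225, 0.133)
t=4.400: state=(-1.206, 0.119)
t=4.600: state=(-1.186, 0.106)
t=4.800: state=(-1.165, 0.094)
t=5.000: state=(-1.144, 0.082)
t=5.200: state=(-1.121, 0.072)
t=5.400: state=(-1.098, 0.062)
t=5.600: state=(-1.073, 0.053)
t=5.760: state=(-1.053, 0.046)

(v, w) = (-1.053, 0.046)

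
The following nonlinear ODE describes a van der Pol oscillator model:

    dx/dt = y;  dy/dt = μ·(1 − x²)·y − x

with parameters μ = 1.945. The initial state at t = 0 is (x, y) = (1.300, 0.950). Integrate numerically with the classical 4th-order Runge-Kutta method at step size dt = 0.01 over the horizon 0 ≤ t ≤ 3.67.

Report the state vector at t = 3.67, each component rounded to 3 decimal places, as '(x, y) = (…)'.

(x, y) = (-1.860, 0.356)

t=0.000: state=(1.300, 0.950)
step 1 (dt=0.01): k1=(0.950, -2.575), k2=(0.937, -2.585), k3=(0.937, -2.585), k4=(0.924, -2.594); state += dt/6·(k1+2k2+2k3+k4)
t=0.010: state=(1.309, 0.924)
t=0.020: state=(1.318, 0.898)
t=0.030: state=(1.327, 0.872)
continuing one RK4 step at a time; state shown every 20 steps (Δt=0.2):
t=0.200: state=(1.438, 0.439)
t=0.400: state=(1.484, 0.045)
t=0.600: state=(1.465, -0.209)
t=0.800: state=(1.406, -0.374)
t=1.000: state=(1.318, -0.501)
t=1.200: state=(1.206, -0.624)
t=1.400: state=(1.067, -0.772)
t=1.600: state=(0.893, -0.982)
t=1.800: state=(0.667, -1.309)
t=2.000: state=(0.355, -1.857)
t=2.200: state=(-0.099, -2.738)
t=2.400: state=(-0.746, -3.647)
t=2.600: state=(-1.455, -3.075)
t=2.800: state=(-1.884, -1.230)
t=3.000: state=(-2.007, -0.170)
t=3.200: state=(-1.999, 0.184)
t=3.400: state=(-1.949, 0.297)
t=3.600: state=(-1.885, 0.344)
t=3.670: state=(-1.860, 0.356)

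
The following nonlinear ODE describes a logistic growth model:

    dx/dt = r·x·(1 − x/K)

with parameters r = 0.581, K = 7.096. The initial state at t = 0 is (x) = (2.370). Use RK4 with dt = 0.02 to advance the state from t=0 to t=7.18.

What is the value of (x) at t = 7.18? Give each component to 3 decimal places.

(x) = (6.884)

t=0.000: state=(2.370)
step 1 (dt=0.02): k1=(0.917), k2=(0.919), k3=(0.919), k4=(0.921); state += dt/6·(k1+2k2+2k3+k4)
t=0.020: state=(2.388)
t=0.040: state=(2.407)
t=0.060: state=(2.425)
continuing one RK4 step at a time; state shown every 25 steps (Δt=0.5):
t=0.500: state=(2.848)
t=1.000: state=(3.354)
t=1.500: state=(3.869)
t=2.000: state=(4.370)
t=2.500: state=(4.838)
t=3.000: state=(5.260)
t=3.500: state=(5.627)
t=4.000: state=(5.937)
t=4.500: state=(6.192)
t=5.000: state=(6.398)
t=5.500: state=(6.560)
t=6.000: state=(6.688)
t=6.500: state=(6.786)
t=7.000: state=(6.862)
t=7.180: state=(6.884)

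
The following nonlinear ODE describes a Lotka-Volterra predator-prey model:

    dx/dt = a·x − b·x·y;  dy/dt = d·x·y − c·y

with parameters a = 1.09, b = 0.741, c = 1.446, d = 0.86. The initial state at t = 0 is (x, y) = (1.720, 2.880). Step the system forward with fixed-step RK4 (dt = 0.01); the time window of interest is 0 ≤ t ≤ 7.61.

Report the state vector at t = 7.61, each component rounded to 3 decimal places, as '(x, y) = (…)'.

(x, y) = (1.171, 0.713)

t=0.000: state=(1.720, 2.880)
step 1 (dt=0.01): k1=(-1.796, 0.096), k2=(-1.787, 0.073), k3=(-1.787, 0.073), k4=(-1.778, 0.051); state += dt/6·(k1+2k2+2k3+k4)
t=0.010: state=(1.702, 2.881)
t=0.020: state=(1.684, 2.881)
t=0.030: state=(1.667, 2.881)
continuing one RK4 step at a time; state shown every 25 steps (Δt=0.25):
t=0.250: state=(1.332, 2.779)
t=0.500: state=(1.071, 2.502)
t=0.750: state=(0.913, 2.154)
t=1.000: state=(0.831, 1.808)
t=1.250: state=(0.804, 1.500)
t=1.500: state=(0.820, 1.244)
t=1.750: state=(0.872, 1.039)
t=2.000: state=(0.960, 0.880)
t=2.250: state=(1.083, 0.763)
t=2.500: state=(1.245, 0.682)
t=2.750: state=(1.447, 0.635)
t=3.000: state=(1.693, 0.619)
t=3.250: state=(1.980, 0.640)
t=3.500: state=(2.298, 0.706)
t=3.750: state=(2.619, 0.834)
t=4.000: state=(2.893, 1.052)
t=4.250: state=(3.036, 1.391)
t=4.500: state=(2.957, 1.854)
t=4.750: state=(2.626, 2.364)
t=5.000: state=(2.140, 2.752)
t=5.250: state=(1.661, 2.881)
t=5.500: state=(1.290, 2.750)
t=5.750: state=(1.044, 2.457)
t=6.000: state=(0.899, 2.106)
t=6.250: state=(0.825, 1.764)
t=6.500: state=(0.804, 1.463)
t=6.750: state=(0.825, 1.213)
t=7.000: state=(0.882, 1.015)
t=7.250: state=(0.974, 0.862)
t=7.500: state=(1.102, 0.750)
t=7.610: state=(1.171, 0.713)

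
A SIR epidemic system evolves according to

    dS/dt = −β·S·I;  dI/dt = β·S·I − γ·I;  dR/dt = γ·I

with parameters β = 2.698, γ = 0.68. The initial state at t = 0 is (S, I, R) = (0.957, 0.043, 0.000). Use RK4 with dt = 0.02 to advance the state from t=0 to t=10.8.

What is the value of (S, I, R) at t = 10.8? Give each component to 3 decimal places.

t=0.000: state=(0.957, 0.043, 0.000)
step 1 (dt=0.02): k1=(-0.111, 0.082, 0.029), k2=(-0.113, 0.083, 0.030), k3=(-0.113, 0.083, 0.030), k4=(-0.115, 0.085, 0.030); state += dt/6·(k1+2k2+2k3+k4)
t=0.020: state=(0.955, 0.045, 0.001)
t=0.040: state=(0.952, 0.046, 0.001)
t=0.060: state=(0.950, 0.048, 0.002)
continuing one RK4 step at a time; state shown every 25 steps (Δt=0.5):
t=0.500: state=(0.870, 0.106, 0.024)
t=1.000: state=(0.702, 0.220, 0.078)
t=1.500: state=(0.478, 0.347, 0.175)
t=2.000: state=(0.284, 0.410, 0.306)
t=2.500: state=(0.164, 0.391, 0.444)
t=3.000: state=(0.101, 0.332, 0.568)
t=3.500: state=(0.067, 0.264, 0.669)
t=4.000: state=(0.049, 0.203, 0.748)
t=4.500: state=(0.039, 0.153, 0.808)
t=5.000: state=(0.032, 0.114, 0.853)
t=5.500: state=(0.028, 0.085, 0.887)
t=6.000: state=(0.026, 0.063, 0.912)
t=6.500: state=(0.024, 0.046, 0.930)
t=7.000: state=(0.023, 0.034, 0.944)
t=7.500: state=(0.022, 0.025, 0.953)
t=8.000: state=(0.021, 0.018, 0.961)
t=8.500: state=(0.021, 0.013, 0.966)
t=9.000: state=(0.020, 0.010, 0.970)
t=9.500: state=(0.020, 0.007, 0.973)
t=10.000: state=(0.020, 0.005, 0.975)
t=10.500: state=(0.020, 0.004, 0.976)
t=10.800: state=(0.020, 0.003, 0.977)

(S, I, R) = (0.020, 0.003, 0.977)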